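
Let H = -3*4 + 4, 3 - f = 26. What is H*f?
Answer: 184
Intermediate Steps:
f = -23 (f = 3 - 1*26 = 3 - 26 = -23)
H = -8 (H = -12 + 4 = -8)
H*f = -8*(-23) = 184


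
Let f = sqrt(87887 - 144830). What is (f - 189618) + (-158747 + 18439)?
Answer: -329926 + 9*I*sqrt(703) ≈ -3.2993e+5 + 238.63*I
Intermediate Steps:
f = 9*I*sqrt(703) (f = sqrt(-56943) = 9*I*sqrt(703) ≈ 238.63*I)
(f - 189618) + (-158747 + 18439) = (9*I*sqrt(703) - 189618) + (-158747 + 18439) = (-189618 + 9*I*sqrt(703)) - 140308 = -329926 + 9*I*sqrt(703)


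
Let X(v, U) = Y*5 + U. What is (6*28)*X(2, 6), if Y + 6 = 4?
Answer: -672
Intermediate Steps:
Y = -2 (Y = -6 + 4 = -2)
X(v, U) = -10 + U (X(v, U) = -2*5 + U = -10 + U)
(6*28)*X(2, 6) = (6*28)*(-10 + 6) = 168*(-4) = -672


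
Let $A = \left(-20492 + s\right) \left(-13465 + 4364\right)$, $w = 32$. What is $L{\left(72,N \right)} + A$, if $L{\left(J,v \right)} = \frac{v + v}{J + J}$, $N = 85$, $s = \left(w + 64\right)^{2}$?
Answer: $\frac{7388847157}{72} \approx 1.0262 \cdot 10^{8}$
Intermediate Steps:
$s = 9216$ ($s = \left(32 + 64\right)^{2} = 96^{2} = 9216$)
$L{\left(J,v \right)} = \frac{v}{J}$ ($L{\left(J,v \right)} = \frac{2 v}{2 J} = 2 v \frac{1}{2 J} = \frac{v}{J}$)
$A = 102622876$ ($A = \left(-20492 + 9216\right) \left(-13465 + 4364\right) = \left(-11276\right) \left(-9101\right) = 102622876$)
$L{\left(72,N \right)} + A = \frac{85}{72} + 102622876 = \frac{7388847157}{72}$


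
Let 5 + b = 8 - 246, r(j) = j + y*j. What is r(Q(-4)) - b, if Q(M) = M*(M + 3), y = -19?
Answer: 171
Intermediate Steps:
Q(M) = M*(3 + M)
r(j) = -18*j (r(j) = j - 19*j = -18*j)
b = -243 (b = -5 + (8 - 246) = -5 - 238 = -243)
r(Q(-4)) - b = -(-72)*(3 - 4) - 1*(-243) = -(-72)*(-1) + 243 = -18*4 + 243 = -72 + 243 = 171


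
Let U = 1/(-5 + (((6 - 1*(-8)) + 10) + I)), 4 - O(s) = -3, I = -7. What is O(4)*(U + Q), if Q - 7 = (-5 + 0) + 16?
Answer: 1519/12 ≈ 126.58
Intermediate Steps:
O(s) = 7 (O(s) = 4 - 1*(-3) = 4 + 3 = 7)
Q = 18 (Q = 7 + ((-5 + 0) + 16) = 7 + (-5 + 16) = 7 + 11 = 18)
U = 1/12 (U = 1/(-5 + (((6 - 1*(-8)) + 10) - 7)) = 1/(-5 + (((6 + 8) + 10) - 7)) = 1/(-5 + ((14 + 10) - 7)) = 1/(-5 + (24 - 7)) = 1/(-5 + 17) = 1/12 ≈ 0.083333)
O(4)*(U + Q) = 7*(1/12 + 18) = 7*(217/12) = 1519/12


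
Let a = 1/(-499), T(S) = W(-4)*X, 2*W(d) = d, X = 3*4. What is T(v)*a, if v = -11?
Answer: 24/499 ≈ 0.048096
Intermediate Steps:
X = 12
W(d) = d/2
T(S) = -24 (T(S) = ((½)*(-4))*12 = -2*12 = -24)
a = -1/499 ≈ -0.0020040
T(v)*a = -24*(-1/499) = 24/499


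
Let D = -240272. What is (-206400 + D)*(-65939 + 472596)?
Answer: -181642295504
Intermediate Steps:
(-206400 + D)*(-65939 + 472596) = (-206400 - 240272)*(-65939 + 472596) = -446672*406657 = -181642295504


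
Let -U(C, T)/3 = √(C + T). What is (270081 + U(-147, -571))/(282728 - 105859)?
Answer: 38583/25267 - 3*I*√718/176869 ≈ 1.527 - 0.0004545*I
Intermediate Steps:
U(C, T) = -3*√(C + T)
(270081 + U(-147, -571))/(282728 - 105859) = (270081 - 3*√(-147 - 571))/(282728 - 105859) = (270081 - 3*I*√718)/176869 = (270081 - 3*I*√718)*(1/176869) = 38583/25267 - 3*I*√718/176869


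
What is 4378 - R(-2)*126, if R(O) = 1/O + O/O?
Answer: 4315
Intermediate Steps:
R(O) = 1 + 1/O (R(O) = 1/O + 1 = 1 + 1/O)
4378 - R(-2)*126 = 4378 - (1 - 2)/(-2)*126 = 4378 - (-½*(-1))*126 = 4378 - 126/2 = 4378 - 1*63 = 4378 - 63 = 4315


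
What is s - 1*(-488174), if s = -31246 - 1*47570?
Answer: 409358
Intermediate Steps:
s = -78816 (s = -31246 - 47570 = -78816)
s - 1*(-488174) = -78816 - 1*(-488174) = -78816 + 488174 = 409358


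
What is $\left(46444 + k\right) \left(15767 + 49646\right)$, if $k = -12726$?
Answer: $2205595534$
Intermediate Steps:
$\left(46444 + k\right) \left(15767 + 49646\right) = \left(46444 - 12726\right) \left(15767 + 49646\right) = 33718 \cdot 65413 = 2205595534$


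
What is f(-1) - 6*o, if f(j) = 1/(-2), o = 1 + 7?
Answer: -97/2 ≈ -48.500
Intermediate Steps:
o = 8
f(j) = -½
f(-1) - 6*o = -½ - 6*8 = -½ - 48 = -97/2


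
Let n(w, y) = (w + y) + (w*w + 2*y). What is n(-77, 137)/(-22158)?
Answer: -6263/22158 ≈ -0.28265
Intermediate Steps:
n(w, y) = w + w² + 3*y (n(w, y) = (w + y) + (w² + 2*y) = w + w² + 3*y)
n(-77, 137)/(-22158) = (-77 + (-77)² + 3*137)/(-22158) = (-77 + 5929 + 411)*(-1/22158) = 6263*(-1/22158) = -6263/22158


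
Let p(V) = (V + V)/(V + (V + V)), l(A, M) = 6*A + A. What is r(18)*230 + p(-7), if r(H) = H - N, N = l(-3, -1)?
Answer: 26912/3 ≈ 8970.7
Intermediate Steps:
l(A, M) = 7*A
N = -21 (N = 7*(-3) = -21)
r(H) = 21 + H (r(H) = H - 1*(-21) = H + 21 = 21 + H)
p(V) = ⅔ (p(V) = (2*V)/(V + 2*V) = (2*V)/((3*V)) = (2*V)*(1/(3*V)) = ⅔)
r(18)*230 + p(-7) = (21 + 18)*230 + ⅔ = 39*230 + ⅔ = 8970 + ⅔ = 26912/3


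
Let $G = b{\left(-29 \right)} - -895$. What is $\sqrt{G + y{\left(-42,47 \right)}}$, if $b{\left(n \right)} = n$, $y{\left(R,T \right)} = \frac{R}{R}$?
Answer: $17 \sqrt{3} \approx 29.445$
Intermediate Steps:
$y{\left(R,T \right)} = 1$
$G = 866$ ($G = -29 - -895 = -29 + 895 = 866$)
$\sqrt{G + y{\left(-42,47 \right)}} = \sqrt{866 + 1} = \sqrt{867} = 17 \sqrt{3}$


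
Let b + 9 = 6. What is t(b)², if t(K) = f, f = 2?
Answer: 4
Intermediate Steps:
b = -3 (b = -9 + 6 = -3)
t(K) = 2
t(b)² = 2² = 4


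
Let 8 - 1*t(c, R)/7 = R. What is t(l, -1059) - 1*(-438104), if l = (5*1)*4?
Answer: 445573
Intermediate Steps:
l = 20 (l = 5*4 = 20)
t(c, R) = 56 - 7*R
t(l, -1059) - 1*(-438104) = (56 - 7*(-1059)) - 1*(-438104) = (56 + 7413) + 438104 = 7469 + 438104 = 445573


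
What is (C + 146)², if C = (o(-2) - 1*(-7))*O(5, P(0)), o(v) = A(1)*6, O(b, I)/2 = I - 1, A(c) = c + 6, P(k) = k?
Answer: 2304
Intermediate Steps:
A(c) = 6 + c
O(b, I) = -2 + 2*I (O(b, I) = 2*(I - 1) = 2*(-1 + I) = -2 + 2*I)
o(v) = 42 (o(v) = (6 + 1)*6 = 7*6 = 42)
C = -98 (C = (42 - 1*(-7))*(-2 + 2*0) = (42 + 7)*(-2 + 0) = 49*(-2) = -98)
(C + 146)² = (-98 + 146)² = 48² = 2304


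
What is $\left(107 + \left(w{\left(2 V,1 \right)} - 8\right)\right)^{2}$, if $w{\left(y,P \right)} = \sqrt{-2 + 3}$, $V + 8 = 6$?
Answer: $10000$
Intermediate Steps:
$V = -2$ ($V = -8 + 6 = -2$)
$w{\left(y,P \right)} = 1$ ($w{\left(y,P \right)} = \sqrt{1} = 1$)
$\left(107 + \left(w{\left(2 V,1 \right)} - 8\right)\right)^{2} = \left(107 + \left(1 - 8\right)\right)^{2} = \left(107 - 7\right)^{2} = 100^{2} = 10000$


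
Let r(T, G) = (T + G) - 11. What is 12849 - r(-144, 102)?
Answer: 12902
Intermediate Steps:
r(T, G) = -11 + G + T (r(T, G) = (G + T) - 11 = -11 + G + T)
12849 - r(-144, 102) = 12849 - (-11 + 102 - 144) = 12849 - 1*(-53) = 12849 + 53 = 12902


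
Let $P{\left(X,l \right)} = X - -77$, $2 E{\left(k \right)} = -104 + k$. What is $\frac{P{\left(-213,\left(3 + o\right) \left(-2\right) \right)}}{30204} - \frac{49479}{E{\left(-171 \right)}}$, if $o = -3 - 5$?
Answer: $\frac{747222508}{2076525} \approx 359.84$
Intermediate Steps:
$E{\left(k \right)} = -52 + \frac{k}{2}$ ($E{\left(k \right)} = \frac{-104 + k}{2} = -52 + \frac{k}{2}$)
$o = -8$ ($o = -3 - 5 = -8$)
$P{\left(X,l \right)} = 77 + X$ ($P{\left(X,l \right)} = X + 77 = 77 + X$)
$\frac{P{\left(-213,\left(3 + o\right) \left(-2\right) \right)}}{30204} - \frac{49479}{E{\left(-171 \right)}} = \frac{77 - 213}{30204} - \frac{49479}{-52 + \frac{1}{2} \left(-171\right)} = \left(-136\right) \frac{1}{30204} - \frac{49479}{-52 - \frac{171}{2}} = - \frac{34}{7551} - \frac{49479}{- \frac{275}{2}} = - \frac{34}{7551} - - \frac{98958}{275} = - \frac{34}{7551} + \frac{98958}{275} = \frac{747222508}{2076525}$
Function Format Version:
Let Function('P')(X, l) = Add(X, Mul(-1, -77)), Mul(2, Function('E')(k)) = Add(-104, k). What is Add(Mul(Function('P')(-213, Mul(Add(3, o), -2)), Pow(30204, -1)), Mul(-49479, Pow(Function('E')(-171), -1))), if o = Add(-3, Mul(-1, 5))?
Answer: Rational(747222508, 2076525) ≈ 359.84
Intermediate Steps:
Function('E')(k) = Add(-52, Mul(Rational(1, 2), k)) (Function('E')(k) = Mul(Rational(1, 2), Add(-104, k)) = Add(-52, Mul(Rational(1, 2), k)))
o = -8 (o = Add(-3, -5) = -8)
Function('P')(X, l) = Add(77, X) (Function('P')(X, l) = Add(X, 77) = Add(77, X))
Add(Mul(Function('P')(-213, Mul(Add(3, o), -2)), Pow(30204, -1)), Mul(-49479, Pow(Function('E')(-171), -1))) = Add(Mul(Add(77, -213), Pow(30204, -1)), Mul(-49479, Pow(Add(-52, Mul(Rational(1, 2), -171)), -1))) = Add(Mul(-136, Rational(1, 30204)), Mul(-49479, Pow(Add(-52, Rational(-171, 2)), -1))) = Add(Rational(-34, 7551), Mul(-49479, Pow(Rational(-275, 2), -1))) = Add(Rational(-34, 7551), Mul(-49479, Rational(-2, 275))) = Add(Rational(-34, 7551), Rational(98958, 275)) = Rational(747222508, 2076525)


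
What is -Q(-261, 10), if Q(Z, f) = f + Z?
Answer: 251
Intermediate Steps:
Q(Z, f) = Z + f
-Q(-261, 10) = -(-261 + 10) = -1*(-251) = 251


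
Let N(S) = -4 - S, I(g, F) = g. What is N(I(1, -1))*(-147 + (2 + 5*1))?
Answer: 700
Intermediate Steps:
N(I(1, -1))*(-147 + (2 + 5*1)) = (-4 - 1*1)*(-147 + (2 + 5*1)) = (-4 - 1)*(-147 + (2 + 5)) = -5*(-147 + 7) = -5*(-140) = 700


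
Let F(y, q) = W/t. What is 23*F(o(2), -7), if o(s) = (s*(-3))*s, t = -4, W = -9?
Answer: 207/4 ≈ 51.750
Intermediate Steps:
o(s) = -3*s² (o(s) = (-3*s)*s = -3*s²)
F(y, q) = 9/4 (F(y, q) = -9/(-4) = -9*(-¼) = 9/4)
23*F(o(2), -7) = 23*(9/4) = 207/4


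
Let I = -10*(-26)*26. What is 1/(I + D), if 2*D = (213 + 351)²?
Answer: 1/165808 ≈ 6.0311e-6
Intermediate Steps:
I = 6760 (I = 260*26 = 6760)
D = 159048 (D = (213 + 351)²/2 = (½)*564² = (½)*318096 = 159048)
1/(I + D) = 1/(6760 + 159048) = 1/165808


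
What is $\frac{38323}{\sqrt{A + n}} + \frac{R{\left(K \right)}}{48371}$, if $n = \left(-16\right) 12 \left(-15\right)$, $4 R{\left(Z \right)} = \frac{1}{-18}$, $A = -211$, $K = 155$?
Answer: $- \frac{1}{3482712} + \frac{38323 \sqrt{2669}}{2669} \approx 741.8$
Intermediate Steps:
$R{\left(Z \right)} = - \frac{1}{72}$ ($R{\left(Z \right)} = \frac{1}{4 \left(-18\right)} = \frac{1}{4} \left(- \frac{1}{18}\right) = - \frac{1}{72}$)
$n = 2880$ ($n = \left(-192\right) \left(-15\right) = 2880$)
$\frac{38323}{\sqrt{A + n}} + \frac{R{\left(K \right)}}{48371} = \frac{38323}{\sqrt{-211 + 2880}} - \frac{1}{72 \cdot 48371} = \frac{38323}{\sqrt{2669}} - \frac{1}{3482712} = 38323 \frac{\sqrt{2669}}{2669} - \frac{1}{3482712} = \frac{38323 \sqrt{2669}}{2669} - \frac{1}{3482712} = - \frac{1}{3482712} + \frac{38323 \sqrt{2669}}{2669}$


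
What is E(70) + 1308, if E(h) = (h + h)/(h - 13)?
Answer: 74696/57 ≈ 1310.5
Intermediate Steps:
E(h) = 2*h/(-13 + h) (E(h) = (2*h)/(-13 + h) = 2*h/(-13 + h))
E(70) + 1308 = 2*70/(-13 + 70) + 1308 = 2*70/57 + 1308 = 2*70*(1/57) + 1308 = 140/57 + 1308 = 74696/57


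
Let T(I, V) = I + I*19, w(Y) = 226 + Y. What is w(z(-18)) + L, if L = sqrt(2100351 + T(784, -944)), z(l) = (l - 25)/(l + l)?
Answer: 8179/36 + sqrt(2116031) ≈ 1681.9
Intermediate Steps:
z(l) = (-25 + l)/(2*l) (z(l) = (-25 + l)/((2*l)) = (-25 + l)*(1/(2*l)) = (-25 + l)/(2*l))
T(I, V) = 20*I (T(I, V) = I + 19*I = 20*I)
L = sqrt(2116031) (L = sqrt(2100351 + 20*784) = sqrt(2100351 + 15680) = sqrt(2116031) ≈ 1454.7)
w(z(-18)) + L = (226 + (1/2)*(-25 - 18)/(-18)) + sqrt(2116031) = (226 + (1/2)*(-1/18)*(-43)) + sqrt(2116031) = (226 + 43/36) + sqrt(2116031) = 8179/36 + sqrt(2116031)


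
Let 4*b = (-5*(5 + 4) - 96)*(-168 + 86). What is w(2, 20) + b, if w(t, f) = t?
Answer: 5785/2 ≈ 2892.5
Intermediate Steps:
b = 5781/2 (b = ((-5*(5 + 4) - 96)*(-168 + 86))/4 = ((-5*9 - 96)*(-82))/4 = ((-45 - 96)*(-82))/4 = (-141*(-82))/4 = (¼)*11562 = 5781/2 ≈ 2890.5)
w(2, 20) + b = 2 + 5781/2 = 5785/2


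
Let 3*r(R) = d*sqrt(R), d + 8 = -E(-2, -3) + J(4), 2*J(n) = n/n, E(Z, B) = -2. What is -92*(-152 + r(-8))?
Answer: 13984 + 1012*I*sqrt(2)/3 ≈ 13984.0 + 477.06*I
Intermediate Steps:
J(n) = 1/2 (J(n) = (n/n)/2 = (1/2)*1 = 1/2)
d = -11/2 (d = -8 + (-1*(-2) + 1/2) = -8 + (2 + 1/2) = -8 + 5/2 = -11/2 ≈ -5.5000)
r(R) = -11*sqrt(R)/6 (r(R) = (-11*sqrt(R)/2)/3 = -11*sqrt(R)/6)
-92*(-152 + r(-8)) = -92*(-152 - 11*I*sqrt(2)/3) = 13984 + 1012*I*sqrt(2)/3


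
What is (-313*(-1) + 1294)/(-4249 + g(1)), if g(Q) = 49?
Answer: -1607/4200 ≈ -0.38262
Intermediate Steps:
(-313*(-1) + 1294)/(-4249 + g(1)) = (-313*(-1) + 1294)/(-4249 + 49) = (313 + 1294)/(-4200) = 1607*(-1/4200) = -1607/4200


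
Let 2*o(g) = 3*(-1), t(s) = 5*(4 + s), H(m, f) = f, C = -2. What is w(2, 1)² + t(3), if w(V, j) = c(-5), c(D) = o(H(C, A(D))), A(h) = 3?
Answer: 149/4 ≈ 37.250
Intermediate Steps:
t(s) = 20 + 5*s
o(g) = -3/2 (o(g) = (3*(-1))/2 = (½)*(-3) = -3/2)
c(D) = -3/2
w(V, j) = -3/2
w(2, 1)² + t(3) = (-3/2)² + (20 + 5*3) = 9/4 + (20 + 15) = 9/4 + 35 = 149/4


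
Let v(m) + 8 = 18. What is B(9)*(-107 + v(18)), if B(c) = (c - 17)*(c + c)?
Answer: 13968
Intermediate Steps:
B(c) = 2*c*(-17 + c) (B(c) = (-17 + c)*(2*c) = 2*c*(-17 + c))
v(m) = 10 (v(m) = -8 + 18 = 10)
B(9)*(-107 + v(18)) = (2*9*(-17 + 9))*(-107 + 10) = (2*9*(-8))*(-97) = -144*(-97) = 13968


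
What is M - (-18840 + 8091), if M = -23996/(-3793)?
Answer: 40794953/3793 ≈ 10755.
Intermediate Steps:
M = 23996/3793 (M = -23996*(-1/3793) = 23996/3793 ≈ 6.3264)
M - (-18840 + 8091) = 23996/3793 - (-18840 + 8091) = 23996/3793 - 1*(-10749) = 23996/3793 + 10749 = 40794953/3793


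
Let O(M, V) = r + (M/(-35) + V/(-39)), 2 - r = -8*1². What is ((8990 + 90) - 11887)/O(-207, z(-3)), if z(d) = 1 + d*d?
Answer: -3831555/21373 ≈ -179.27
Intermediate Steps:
r = 10 (r = 2 - (-8)*1² = 2 - (-8) = 2 - 1*(-8) = 2 + 8 = 10)
z(d) = 1 + d²
O(M, V) = 10 - M/35 - V/39 (O(M, V) = 10 + (M/(-35) + V/(-39)) = 10 + (M*(-1/35) + V*(-1/39)) = 10 + (-M/35 - V/39) = 10 - M/35 - V/39)
((8990 + 90) - 11887)/O(-207, z(-3)) = ((8990 + 90) - 11887)/(10 - 1/35*(-207) - (1 + (-3)²)/39) = (9080 - 11887)/(10 + 207/35 - (1 + 9)/39) = -2807/(10 + 207/35 - 1/39*10) = -2807/(10 + 207/35 - 10/39) = -2807/21373/1365 = -2807*1365/21373 = -3831555/21373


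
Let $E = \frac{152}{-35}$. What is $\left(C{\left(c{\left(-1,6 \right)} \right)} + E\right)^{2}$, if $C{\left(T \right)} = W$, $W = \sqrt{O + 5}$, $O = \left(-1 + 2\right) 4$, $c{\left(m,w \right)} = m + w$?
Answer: $\frac{2209}{1225} \approx 1.8033$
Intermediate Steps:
$O = 4$ ($O = 1 \cdot 4 = 4$)
$W = 3$ ($W = \sqrt{4 + 5} = \sqrt{9} = 3$)
$E = - \frac{152}{35}$ ($E = 152 \left(- \frac{1}{35}\right) = - \frac{152}{35} \approx -4.3429$)
$C{\left(T \right)} = 3$
$\left(C{\left(c{\left(-1,6 \right)} \right)} + E\right)^{2} = \left(3 - \frac{152}{35}\right)^{2} = \left(- \frac{47}{35}\right)^{2} = \frac{2209}{1225}$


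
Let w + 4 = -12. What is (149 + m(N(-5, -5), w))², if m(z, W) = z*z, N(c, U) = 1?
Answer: 22500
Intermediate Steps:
w = -16 (w = -4 - 12 = -16)
m(z, W) = z²
(149 + m(N(-5, -5), w))² = (149 + 1²)² = (149 + 1)² = 150² = 22500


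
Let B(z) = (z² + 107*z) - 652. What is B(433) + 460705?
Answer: 693873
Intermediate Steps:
B(z) = -652 + z² + 107*z
B(433) + 460705 = (-652 + 433² + 107*433) + 460705 = (-652 + 187489 + 46331) + 460705 = 233168 + 460705 = 693873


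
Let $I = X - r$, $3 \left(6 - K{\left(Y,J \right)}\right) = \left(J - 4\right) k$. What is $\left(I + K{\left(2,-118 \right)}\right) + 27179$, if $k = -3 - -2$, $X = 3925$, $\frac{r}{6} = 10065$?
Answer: $- \frac{87962}{3} \approx -29321.0$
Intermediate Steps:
$r = 60390$ ($r = 6 \cdot 10065 = 60390$)
$k = -1$ ($k = -3 + 2 = -1$)
$K{\left(Y,J \right)} = \frac{14}{3} + \frac{J}{3}$ ($K{\left(Y,J \right)} = 6 - \frac{\left(J - 4\right) \left(-1\right)}{3} = 6 - \frac{\left(-4 + J\right) \left(-1\right)}{3} = 6 - \frac{4 - J}{3} = 6 + \left(- \frac{4}{3} + \frac{J}{3}\right) = \frac{14}{3} + \frac{J}{3}$)
$I = -56465$ ($I = 3925 - 60390 = -56465$)
$\left(I + K{\left(2,-118 \right)}\right) + 27179 = \left(-56465 + \left(\frac{14}{3} + \frac{1}{3} \left(-118\right)\right)\right) + 27179 = \left(-56465 + \left(\frac{14}{3} - \frac{118}{3}\right)\right) + 27179 = \left(-56465 - \frac{104}{3}\right) + 27179 = - \frac{169499}{3} + 27179 = - \frac{87962}{3}$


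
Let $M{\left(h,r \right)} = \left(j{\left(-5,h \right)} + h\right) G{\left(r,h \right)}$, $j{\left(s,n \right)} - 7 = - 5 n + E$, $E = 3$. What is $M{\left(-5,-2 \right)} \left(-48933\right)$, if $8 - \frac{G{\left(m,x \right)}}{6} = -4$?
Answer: $-105695280$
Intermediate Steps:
$G{\left(m,x \right)} = 72$ ($G{\left(m,x \right)} = 48 - -24 = 48 + 24 = 72$)
$j{\left(s,n \right)} = 10 - 5 n$ ($j{\left(s,n \right)} = 7 - \left(-3 + 5 n\right) = 10 - 5 n$)
$M{\left(h,r \right)} = 720 - 288 h$ ($M{\left(h,r \right)} = \left(\left(10 - 5 h\right) + h\right) 72 = \left(10 - 4 h\right) 72 = 720 - 288 h$)
$M{\left(-5,-2 \right)} \left(-48933\right) = \left(720 - -1440\right) \left(-48933\right) = \left(720 + 1440\right) \left(-48933\right) = 2160 \left(-48933\right) = -105695280$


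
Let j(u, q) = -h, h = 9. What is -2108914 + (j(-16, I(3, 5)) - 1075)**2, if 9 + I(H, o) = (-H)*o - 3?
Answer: -933858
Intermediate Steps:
I(H, o) = -12 - H*o (I(H, o) = -9 + ((-H)*o - 3) = -9 + (-H*o - 3) = -9 + (-3 - H*o) = -12 - H*o)
j(u, q) = -9 (j(u, q) = -1*9 = -9)
-2108914 + (j(-16, I(3, 5)) - 1075)**2 = -2108914 + (-9 - 1075)**2 = -2108914 + (-1084)**2 = -2108914 + 1175056 = -933858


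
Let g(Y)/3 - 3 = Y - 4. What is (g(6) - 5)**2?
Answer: 100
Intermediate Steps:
g(Y) = -3 + 3*Y (g(Y) = 9 + 3*(Y - 4) = 9 + 3*(-4 + Y) = 9 + (-12 + 3*Y) = -3 + 3*Y)
(g(6) - 5)**2 = ((-3 + 3*6) - 5)**2 = ((-3 + 18) - 5)**2 = (15 - 5)**2 = 10**2 = 100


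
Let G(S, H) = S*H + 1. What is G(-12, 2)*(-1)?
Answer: 23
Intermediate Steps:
G(S, H) = 1 + H*S (G(S, H) = H*S + 1 = 1 + H*S)
G(-12, 2)*(-1) = (1 + 2*(-12))*(-1) = (1 - 24)*(-1) = -23*(-1) = 23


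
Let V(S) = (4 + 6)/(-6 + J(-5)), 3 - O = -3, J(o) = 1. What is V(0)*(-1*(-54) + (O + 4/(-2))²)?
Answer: -140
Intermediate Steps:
O = 6 (O = 3 - 1*(-3) = 3 + 3 = 6)
V(S) = -2 (V(S) = (4 + 6)/(-6 + 1) = 10/(-5) = 10*(-⅕) = -2)
V(0)*(-1*(-54) + (O + 4/(-2))²) = -2*(-1*(-54) + (6 + 4/(-2))²) = -2*(54 + (6 + 4*(-½))²) = -2*(54 + (6 - 2)²) = -2*(54 + 4²) = -2*(54 + 16) = -2*70 = -140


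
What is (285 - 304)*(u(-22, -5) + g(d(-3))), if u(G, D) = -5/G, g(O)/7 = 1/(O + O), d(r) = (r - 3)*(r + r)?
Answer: -4883/792 ≈ -6.1654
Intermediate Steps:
d(r) = 2*r*(-3 + r) (d(r) = (-3 + r)*(2*r) = 2*r*(-3 + r))
g(O) = 7/(2*O) (g(O) = 7/(O + O) = 7/((2*O)) = 7*(1/(2*O)) = 7/(2*O))
(285 - 304)*(u(-22, -5) + g(d(-3))) = (285 - 304)*(-5/(-22) + 7/(2*((2*(-3)*(-3 - 3))))) = -19*(-5*(-1/22) + 7/(2*((2*(-3)*(-6))))) = -19*(5/22 + (7/2)/36) = -19*(5/22 + (7/2)*(1/36)) = -19*(5/22 + 7/72) = -19*257/792 = -4883/792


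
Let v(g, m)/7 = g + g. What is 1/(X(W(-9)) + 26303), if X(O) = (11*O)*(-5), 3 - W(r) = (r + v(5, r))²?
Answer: 1/230793 ≈ 4.3329e-6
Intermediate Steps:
v(g, m) = 14*g (v(g, m) = 7*(g + g) = 7*(2*g) = 14*g)
W(r) = 3 - (70 + r)² (W(r) = 3 - (r + 14*5)² = 3 - (r + 70)² = 3 - (70 + r)²)
X(O) = -55*O
1/(X(W(-9)) + 26303) = 1/(-55*(3 - (70 - 9)²) + 26303) = 1/(-55*(3 - 1*61²) + 26303) = 1/(-55*(3 - 1*3721) + 26303) = 1/(-55*(3 - 3721) + 26303) = 1/(-55*(-3718) + 26303) = 1/(204490 + 26303) = 1/230793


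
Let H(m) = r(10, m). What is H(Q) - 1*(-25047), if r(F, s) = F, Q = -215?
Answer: 25057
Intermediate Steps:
H(m) = 10
H(Q) - 1*(-25047) = 10 - 1*(-25047) = 10 + 25047 = 25057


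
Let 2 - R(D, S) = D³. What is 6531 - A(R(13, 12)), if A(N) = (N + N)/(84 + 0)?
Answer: 276497/42 ≈ 6583.3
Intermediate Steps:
R(D, S) = 2 - D³
A(N) = N/42 (A(N) = (2*N)/84 = (2*N)*(1/84) = N/42)
6531 - A(R(13, 12)) = 6531 - (2 - 1*13³)/42 = 6531 - (2 - 1*2197)/42 = 6531 - (2 - 2197)/42 = 6531 - (-2195)/42 = 6531 - 1*(-2195/42) = 6531 + 2195/42 = 276497/42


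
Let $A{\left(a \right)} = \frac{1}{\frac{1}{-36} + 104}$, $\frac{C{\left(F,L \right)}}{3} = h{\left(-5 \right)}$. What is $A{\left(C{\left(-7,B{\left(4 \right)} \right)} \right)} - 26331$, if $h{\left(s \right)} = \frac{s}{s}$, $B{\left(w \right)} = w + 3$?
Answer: $- \frac{98556897}{3743} \approx -26331.0$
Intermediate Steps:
$B{\left(w \right)} = 3 + w$
$h{\left(s \right)} = 1$
$C{\left(F,L \right)} = 3$ ($C{\left(F,L \right)} = 3 \cdot 1 = 3$)
$A{\left(a \right)} = \frac{36}{3743}$ ($A{\left(a \right)} = \frac{1}{- \frac{1}{36} + 104} = \frac{1}{\frac{3743}{36}} = \frac{36}{3743}$)
$A{\left(C{\left(-7,B{\left(4 \right)} \right)} \right)} - 26331 = \frac{36}{3743} - 26331 = - \frac{98556897}{3743}$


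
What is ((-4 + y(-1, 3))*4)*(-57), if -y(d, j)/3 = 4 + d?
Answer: 2964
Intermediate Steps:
y(d, j) = -12 - 3*d (y(d, j) = -3*(4 + d) = -12 - 3*d)
((-4 + y(-1, 3))*4)*(-57) = ((-4 + (-12 - 3*(-1)))*4)*(-57) = ((-4 + (-12 + 3))*4)*(-57) = ((-4 - 9)*4)*(-57) = -13*4*(-57) = -52*(-57) = 2964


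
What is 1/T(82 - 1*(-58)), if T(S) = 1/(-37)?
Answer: -37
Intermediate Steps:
T(S) = -1/37
1/T(82 - 1*(-58)) = 1/(-1/37) = -37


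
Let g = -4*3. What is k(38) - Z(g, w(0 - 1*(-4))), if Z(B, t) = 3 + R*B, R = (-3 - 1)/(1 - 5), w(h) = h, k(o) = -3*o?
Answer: -105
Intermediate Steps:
g = -12
R = 1 (R = -4/(-4) = -4*(-¼) = 1)
Z(B, t) = 3 + B (Z(B, t) = 3 + 1*B = 3 + B)
k(38) - Z(g, w(0 - 1*(-4))) = -3*38 - (3 - 12) = -114 - 1*(-9) = -114 + 9 = -105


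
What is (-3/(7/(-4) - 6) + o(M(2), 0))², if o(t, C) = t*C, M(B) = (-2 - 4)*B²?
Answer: 144/961 ≈ 0.14984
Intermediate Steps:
M(B) = -6*B²
o(t, C) = C*t
(-3/(7/(-4) - 6) + o(M(2), 0))² = (-3/(7/(-4) - 6) + 0*(-6*2²))² = (-3/(-¼*7 - 6) + 0*(-6*4))² = (-3/(-7/4 - 6) + 0*(-24))² = (-3/(-31/4) + 0)² = (-3*(-4/31) + 0)² = (12/31 + 0)² = (12/31)² = 144/961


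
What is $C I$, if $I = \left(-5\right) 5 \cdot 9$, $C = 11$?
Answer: $-2475$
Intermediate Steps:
$I = -225$ ($I = \left(-25\right) 9 = -225$)
$C I = 11 \left(-225\right) = -2475$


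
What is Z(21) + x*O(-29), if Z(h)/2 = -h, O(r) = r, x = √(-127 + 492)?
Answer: -42 - 29*√365 ≈ -596.04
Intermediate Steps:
x = √365 ≈ 19.105
Z(h) = -2*h (Z(h) = 2*(-h) = -2*h)
Z(21) + x*O(-29) = -2*21 + √365*(-29) = -42 - 29*√365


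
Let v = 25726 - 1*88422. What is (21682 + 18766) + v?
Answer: -22248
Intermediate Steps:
v = -62696 (v = 25726 - 88422 = -62696)
(21682 + 18766) + v = (21682 + 18766) - 62696 = 40448 - 62696 = -22248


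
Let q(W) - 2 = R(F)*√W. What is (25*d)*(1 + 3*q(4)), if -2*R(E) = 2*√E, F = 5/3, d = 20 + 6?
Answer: 4550 - 1300*√15 ≈ -484.88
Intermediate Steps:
d = 26
F = 5/3 (F = 5*(⅓) = 5/3 ≈ 1.6667)
R(E) = -√E
q(W) = 2 - √15*√W/3 (q(W) = 2 + (-√(5/3))*√W = 2 + (-√15/3)*√W = 2 - √15*√W/3)
(25*d)*(1 + 3*q(4)) = (25*26)*(1 + 3*(2 - √15*√4/3)) = 650*(1 + 3*(2 - ⅓*√15*2)) = 650*(1 + 3*(2 - 2*√15/3)) = 650*(1 + (6 - 2*√15)) = 650*(7 - 2*√15) = 4550 - 1300*√15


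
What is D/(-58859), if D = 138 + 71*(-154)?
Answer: 10796/58859 ≈ 0.18342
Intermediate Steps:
D = -10796 (D = 138 - 10934 = -10796)
D/(-58859) = -10796/(-58859) = -10796*(-1/58859) = 10796/58859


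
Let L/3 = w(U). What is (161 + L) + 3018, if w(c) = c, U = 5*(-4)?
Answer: 3119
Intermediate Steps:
U = -20
L = -60 (L = 3*(-20) = -60)
(161 + L) + 3018 = (161 - 60) + 3018 = 101 + 3018 = 3119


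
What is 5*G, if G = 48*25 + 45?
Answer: 6225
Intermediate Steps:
G = 1245 (G = 1200 + 45 = 1245)
5*G = 5*1245 = 6225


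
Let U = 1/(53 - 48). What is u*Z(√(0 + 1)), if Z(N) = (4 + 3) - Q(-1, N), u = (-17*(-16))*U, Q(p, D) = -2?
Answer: 2448/5 ≈ 489.60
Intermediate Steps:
U = ⅕ (U = 1/5 = ⅕ ≈ 0.20000)
u = 272/5 (u = -17*(-16)*(⅕) = 272*(⅕) = 272/5 ≈ 54.400)
Z(N) = 9 (Z(N) = (4 + 3) - 1*(-2) = 7 + 2 = 9)
u*Z(√(0 + 1)) = (272/5)*9 = 2448/5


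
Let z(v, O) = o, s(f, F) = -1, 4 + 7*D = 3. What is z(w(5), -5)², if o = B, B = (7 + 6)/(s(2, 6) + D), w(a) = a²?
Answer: 8281/64 ≈ 129.39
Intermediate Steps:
D = -⅐ (D = -4/7 + (⅐)*3 = -4/7 + 3/7 = -⅐ ≈ -0.14286)
B = -91/8 (B = (7 + 6)/(-1 - ⅐) = 13/(-8/7) = 13*(-7/8) = -91/8 ≈ -11.375)
o = -91/8 ≈ -11.375
z(v, O) = -91/8
z(w(5), -5)² = (-91/8)² = 8281/64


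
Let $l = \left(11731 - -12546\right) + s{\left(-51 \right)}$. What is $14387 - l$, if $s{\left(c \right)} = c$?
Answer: $-9839$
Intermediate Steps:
$l = 24226$ ($l = \left(11731 - -12546\right) - 51 = \left(11731 + 12546\right) - 51 = 24277 - 51 = 24226$)
$14387 - l = 14387 - 24226 = -9839$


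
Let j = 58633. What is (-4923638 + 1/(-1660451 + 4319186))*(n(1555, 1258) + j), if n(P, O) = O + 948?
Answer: -796421974916522431/2658735 ≈ -2.9955e+11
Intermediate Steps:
n(P, O) = 948 + O
(-4923638 + 1/(-1660451 + 4319186))*(n(1555, 1258) + j) = (-4923638 + 1/(-1660451 + 4319186))*((948 + 1258) + 58633) = (-4923638 + 1/2658735)*(2206 + 58633) = (-4923638 + 1/2658735)*60839 = -13090648677929/2658735*60839 = -796421974916522431/2658735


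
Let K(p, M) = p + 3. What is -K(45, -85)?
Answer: -48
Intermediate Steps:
K(p, M) = 3 + p
-K(45, -85) = -(3 + 45) = -1*48 = -48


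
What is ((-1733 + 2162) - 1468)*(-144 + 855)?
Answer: -738729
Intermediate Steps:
((-1733 + 2162) - 1468)*(-144 + 855) = (429 - 1468)*711 = -1039*711 = -738729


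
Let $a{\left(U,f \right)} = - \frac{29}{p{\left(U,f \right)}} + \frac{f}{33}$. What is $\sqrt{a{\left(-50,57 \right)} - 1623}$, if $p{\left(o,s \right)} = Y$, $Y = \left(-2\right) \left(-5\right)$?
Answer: $\frac{3 i \sqrt{2183610}}{110} \approx 40.301 i$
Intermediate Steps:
$Y = 10$
$p{\left(o,s \right)} = 10$
$a{\left(U,f \right)} = - \frac{29}{10} + \frac{f}{33}$
$\sqrt{a{\left(-50,57 \right)} - 1623} = \sqrt{\left(- \frac{29}{10} + \frac{1}{33} \cdot 57\right) - 1623} = \sqrt{\left(- \frac{29}{10} + \frac{19}{11}\right) - 1623} = \sqrt{- \frac{129}{110} - 1623} = \sqrt{- \frac{178659}{110}} = \frac{3 i \sqrt{2183610}}{110}$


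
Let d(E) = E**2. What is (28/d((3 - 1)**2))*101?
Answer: 707/4 ≈ 176.75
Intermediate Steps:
(28/d((3 - 1)**2))*101 = (28/(((3 - 1)**2)**2))*101 = (28/((2**2)**2))*101 = (28/(4**2))*101 = (28/16)*101 = (28*(1/16))*101 = (7/4)*101 = 707/4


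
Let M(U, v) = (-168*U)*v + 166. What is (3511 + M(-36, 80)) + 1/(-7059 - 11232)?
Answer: 8917173446/18291 ≈ 4.8752e+5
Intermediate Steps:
M(U, v) = 166 - 168*U*v (M(U, v) = -168*U*v + 166 = 166 - 168*U*v)
(3511 + M(-36, 80)) + 1/(-7059 - 11232) = (3511 + (166 - 168*(-36)*80)) + 1/(-7059 - 11232) = (3511 + (166 + 483840)) + 1/(-18291) = (3511 + 484006) - 1/18291 = 487517 - 1/18291 = 8917173446/18291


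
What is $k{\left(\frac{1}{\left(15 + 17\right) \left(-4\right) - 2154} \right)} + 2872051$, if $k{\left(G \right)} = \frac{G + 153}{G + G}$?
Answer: $\frac{5394957}{2} \approx 2.6975 \cdot 10^{6}$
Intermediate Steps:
$k{\left(G \right)} = \frac{153 + G}{2 G}$
$k{\left(\frac{1}{\left(15 + 17\right) \left(-4\right) - 2154} \right)} + 2872051 = \frac{153 + \frac{1}{\left(15 + 17\right) \left(-4\right) - 2154}}{2 \frac{1}{\left(15 + 17\right) \left(-4\right) - 2154}} + 2872051 = \frac{153 + \frac{1}{32 \left(-4\right) - 2154}}{2 \frac{1}{32 \left(-4\right) - 2154}} + 2872051 = \frac{153 + \frac{1}{-128 - 2154}}{2 \frac{1}{-128 - 2154}} + 2872051 = \frac{153 + \frac{1}{-2282}}{2 \frac{1}{-2282}} + 2872051 = \frac{153 - \frac{1}{2282}}{2 \left(- \frac{1}{2282}\right)} + 2872051 = \frac{1}{2} \left(-2282\right) \frac{349145}{2282} + 2872051 = - \frac{349145}{2} + 2872051 = \frac{5394957}{2}$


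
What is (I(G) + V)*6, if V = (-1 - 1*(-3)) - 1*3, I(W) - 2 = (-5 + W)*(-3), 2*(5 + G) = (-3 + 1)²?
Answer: 150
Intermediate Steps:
G = -3 (G = -5 + (-3 + 1)²/2 = -5 + (½)*(-2)² = -5 + (½)*4 = -5 + 2 = -3)
I(W) = 17 - 3*W (I(W) = 2 + (-5 + W)*(-3) = 2 + (15 - 3*W) = 17 - 3*W)
V = -1 (V = (-1 + 3) - 3 = 2 - 3 = -1)
(I(G) + V)*6 = ((17 - 3*(-3)) - 1)*6 = ((17 + 9) - 1)*6 = (26 - 1)*6 = 25*6 = 150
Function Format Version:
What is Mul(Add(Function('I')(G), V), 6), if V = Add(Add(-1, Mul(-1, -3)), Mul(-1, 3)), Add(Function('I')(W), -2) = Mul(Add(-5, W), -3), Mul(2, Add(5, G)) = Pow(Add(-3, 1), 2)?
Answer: 150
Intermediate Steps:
G = -3 (G = Add(-5, Mul(Rational(1, 2), Pow(Add(-3, 1), 2))) = Add(-5, Mul(Rational(1, 2), Pow(-2, 2))) = Add(-5, Mul(Rational(1, 2), 4)) = Add(-5, 2) = -3)
Function('I')(W) = Add(17, Mul(-3, W)) (Function('I')(W) = Add(2, Mul(Add(-5, W), -3)) = Add(2, Add(15, Mul(-3, W))) = Add(17, Mul(-3, W)))
V = -1 (V = Add(Add(-1, 3), -3) = Add(2, -3) = -1)
Mul(Add(Function('I')(G), V), 6) = Mul(Add(Add(17, Mul(-3, -3)), -1), 6) = Mul(Add(Add(17, 9), -1), 6) = Mul(Add(26, -1), 6) = Mul(25, 6) = 150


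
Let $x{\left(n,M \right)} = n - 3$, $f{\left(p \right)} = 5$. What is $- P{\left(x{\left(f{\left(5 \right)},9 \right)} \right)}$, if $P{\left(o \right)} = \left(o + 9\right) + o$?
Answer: $-13$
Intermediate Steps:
$x{\left(n,M \right)} = -3 + n$
$P{\left(o \right)} = 9 + 2 o$ ($P{\left(o \right)} = \left(9 + o\right) + o = 9 + 2 o$)
$- P{\left(x{\left(f{\left(5 \right)},9 \right)} \right)} = - (9 + 2 \left(-3 + 5\right)) = - (9 + 2 \cdot 2) = - (9 + 4) = \left(-1\right) 13 = -13$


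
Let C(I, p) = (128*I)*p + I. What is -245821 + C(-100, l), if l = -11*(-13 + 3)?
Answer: -1653921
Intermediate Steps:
l = 110 (l = -11*(-10) = 110)
C(I, p) = I + 128*I*p (C(I, p) = 128*I*p + I = I + 128*I*p)
-245821 + C(-100, l) = -245821 - 100*(1 + 128*110) = -245821 - 100*(1 + 14080) = -245821 - 100*14081 = -245821 - 1408100 = -1653921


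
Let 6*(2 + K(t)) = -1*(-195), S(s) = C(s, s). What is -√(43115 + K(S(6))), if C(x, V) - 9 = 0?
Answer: -√172582/2 ≈ -207.71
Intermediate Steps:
C(x, V) = 9 (C(x, V) = 9 + 0 = 9)
S(s) = 9
K(t) = 61/2 (K(t) = -2 + (-1*(-195))/6 = -2 + (⅙)*195 = -2 + 65/2 = 61/2)
-√(43115 + K(S(6))) = -√(43115 + 61/2) = -√(86291/2) = -√172582/2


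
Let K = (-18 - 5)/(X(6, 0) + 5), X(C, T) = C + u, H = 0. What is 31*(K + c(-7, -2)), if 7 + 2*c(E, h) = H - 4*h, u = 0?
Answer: -1085/22 ≈ -49.318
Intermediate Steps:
X(C, T) = C (X(C, T) = C + 0 = C)
c(E, h) = -7/2 - 2*h (c(E, h) = -7/2 + (0 - 4*h)/2 = -7/2 + (-4*h)/2 = -7/2 - 2*h)
K = -23/11 (K = (-18 - 5)/(6 + 5) = -23/11 ≈ -2.0909)
31*(K + c(-7, -2)) = 31*(-23/11 + (-7/2 - 2*(-2))) = 31*(-23/11 + (-7/2 + 4)) = 31*(-23/11 + 1/2) = 31*(-35/22) = -1085/22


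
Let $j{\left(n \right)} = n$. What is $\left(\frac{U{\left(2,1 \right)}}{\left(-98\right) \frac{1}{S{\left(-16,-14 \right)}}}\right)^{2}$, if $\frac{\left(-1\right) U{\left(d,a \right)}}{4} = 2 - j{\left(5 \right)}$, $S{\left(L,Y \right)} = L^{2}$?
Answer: $\frac{2359296}{2401} \approx 982.63$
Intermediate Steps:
$U{\left(d,a \right)} = 12$ ($U{\left(d,a \right)} = - 4 \left(2 - 5\right) = \left(-4\right) \left(-3\right) = 12$)
$\left(\frac{U{\left(2,1 \right)}}{\left(-98\right) \frac{1}{S{\left(-16,-14 \right)}}}\right)^{2} = \left(\frac{12}{\left(-98\right) \frac{1}{\left(-16\right)^{2}}}\right)^{2} = \left(\frac{12}{\left(-98\right) \frac{1}{256}}\right)^{2} = \left(\frac{12}{- \frac{49}{128}}\right)^{2} = \left(12 \left(- \frac{128}{49}\right)\right)^{2} = \left(- \frac{1536}{49}\right)^{2} = \frac{2359296}{2401}$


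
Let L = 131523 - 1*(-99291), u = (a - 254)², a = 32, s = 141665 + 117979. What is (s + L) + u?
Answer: 539742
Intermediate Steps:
s = 259644
u = 49284 (u = (32 - 254)² = (-222)² = 49284)
L = 230814 (L = 131523 + 99291 = 230814)
(s + L) + u = (259644 + 230814) + 49284 = 490458 + 49284 = 539742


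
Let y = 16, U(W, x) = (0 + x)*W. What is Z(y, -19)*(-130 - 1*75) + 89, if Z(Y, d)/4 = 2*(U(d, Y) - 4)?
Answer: 505209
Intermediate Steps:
U(W, x) = W*x (U(W, x) = x*W = W*x)
Z(Y, d) = -32 + 8*Y*d (Z(Y, d) = 4*(2*(d*Y - 4)) = 4*(2*(Y*d - 4)) = 4*(2*(-4 + Y*d)) = 4*(-8 + 2*Y*d) = -32 + 8*Y*d)
Z(y, -19)*(-130 - 1*75) + 89 = (-32 + 8*16*(-19))*(-130 - 1*75) + 89 = (-32 - 2432)*(-130 - 75) + 89 = -2464*(-205) + 89 = 505120 + 89 = 505209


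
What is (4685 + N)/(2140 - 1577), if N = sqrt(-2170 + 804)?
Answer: 4685/563 + I*sqrt(1366)/563 ≈ 8.3215 + 0.065647*I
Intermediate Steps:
N = I*sqrt(1366) (N = sqrt(-1366) = I*sqrt(1366) ≈ 36.959*I)
(4685 + N)/(2140 - 1577) = (4685 + I*sqrt(1366))/(2140 - 1577) = (4685 + I*sqrt(1366))/563 = (4685 + I*sqrt(1366))*(1/563) = 4685/563 + I*sqrt(1366)/563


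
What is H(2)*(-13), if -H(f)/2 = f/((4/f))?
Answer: 26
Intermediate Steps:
H(f) = -f²/2 (H(f) = -2*f/(4/f) = -2*f*f/4 = -f²/2)
H(2)*(-13) = -½*2²*(-13) = -½*4*(-13) = -2*(-13) = 26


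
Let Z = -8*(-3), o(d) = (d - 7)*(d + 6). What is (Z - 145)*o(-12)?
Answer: -13794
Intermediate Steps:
o(d) = (-7 + d)*(6 + d)
Z = 24
(Z - 145)*o(-12) = (24 - 145)*(-42 + (-12)**2 - 1*(-12)) = -121*(-42 + 144 + 12) = -121*114 = -13794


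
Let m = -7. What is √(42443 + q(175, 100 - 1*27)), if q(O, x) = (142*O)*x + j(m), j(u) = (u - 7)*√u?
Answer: √(1856493 - 14*I*√7) ≈ 1362.5 - 0.01*I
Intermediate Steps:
j(u) = √u*(-7 + u) (j(u) = (-7 + u)*√u = √u*(-7 + u))
q(O, x) = -14*I*√7 + 142*O*x (q(O, x) = (142*O)*x + √(-7)*(-7 - 7) = 142*O*x + (I*√7)*(-14) = 142*O*x - 14*I*√7 = -14*I*√7 + 142*O*x)
√(42443 + q(175, 100 - 1*27)) = √(42443 + (-14*I*√7 + 142*175*(100 - 1*27))) = √(42443 + (-14*I*√7 + 142*175*(100 - 27))) = √(42443 + (-14*I*√7 + 142*175*73)) = √(42443 + (-14*I*√7 + 1814050)) = √(42443 + (1814050 - 14*I*√7)) = √(1856493 - 14*I*√7)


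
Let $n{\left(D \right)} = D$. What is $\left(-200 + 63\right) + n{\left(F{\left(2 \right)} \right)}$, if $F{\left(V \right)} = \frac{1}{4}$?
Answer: $- \frac{547}{4} \approx -136.75$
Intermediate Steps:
$F{\left(V \right)} = \frac{1}{4}$
$\left(-200 + 63\right) + n{\left(F{\left(2 \right)} \right)} = \left(-200 + 63\right) + \frac{1}{4} = -137 + \frac{1}{4} = - \frac{547}{4}$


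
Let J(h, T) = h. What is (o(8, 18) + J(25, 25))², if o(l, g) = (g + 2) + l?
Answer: 2809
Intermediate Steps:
o(l, g) = 2 + g + l (o(l, g) = (2 + g) + l = 2 + g + l)
(o(8, 18) + J(25, 25))² = ((2 + 18 + 8) + 25)² = (28 + 25)² = 53² = 2809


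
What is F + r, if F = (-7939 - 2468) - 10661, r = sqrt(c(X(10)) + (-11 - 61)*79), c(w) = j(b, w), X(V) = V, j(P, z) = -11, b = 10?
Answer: -21068 + I*sqrt(5699) ≈ -21068.0 + 75.492*I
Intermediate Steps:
c(w) = -11
r = I*sqrt(5699) (r = sqrt(-11 + (-11 - 61)*79) = sqrt(-11 - 72*79) = sqrt(-11 - 5688) = sqrt(-5699) = I*sqrt(5699) ≈ 75.492*I)
F = -21068 (F = -10407 - 10661 = -21068)
F + r = -21068 + I*sqrt(5699)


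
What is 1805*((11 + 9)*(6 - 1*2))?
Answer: 144400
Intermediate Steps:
1805*((11 + 9)*(6 - 1*2)) = 1805*(20*(6 - 2)) = 1805*(20*4) = 1805*80 = 144400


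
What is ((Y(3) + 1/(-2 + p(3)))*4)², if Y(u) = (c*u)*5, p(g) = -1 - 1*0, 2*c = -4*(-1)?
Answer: 126736/9 ≈ 14082.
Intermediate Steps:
c = 2 (c = (-4*(-1))/2 = (½)*4 = 2)
p(g) = -1 (p(g) = -1 + 0 = -1)
Y(u) = 10*u (Y(u) = (2*u)*5 = 10*u)
((Y(3) + 1/(-2 + p(3)))*4)² = ((10*3 + 1/(-2 - 1))*4)² = ((30 + 1/(-3))*4)² = ((30 - ⅓)*4)² = ((89/3)*4)² = (356/3)² = 126736/9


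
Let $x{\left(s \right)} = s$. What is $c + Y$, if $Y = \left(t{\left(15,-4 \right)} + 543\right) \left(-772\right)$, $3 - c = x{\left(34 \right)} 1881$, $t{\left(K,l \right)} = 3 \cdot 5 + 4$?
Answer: $-497815$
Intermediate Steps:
$t{\left(K,l \right)} = 19$ ($t{\left(K,l \right)} = 15 + 4 = 19$)
$c = -63951$ ($c = 3 - 34 \cdot 1881 = 3 - 63954 = -63951$)
$Y = -433864$ ($Y = \left(19 + 543\right) \left(-772\right) = 562 \left(-772\right) = -433864$)
$c + Y = -63951 - 433864 = -497815$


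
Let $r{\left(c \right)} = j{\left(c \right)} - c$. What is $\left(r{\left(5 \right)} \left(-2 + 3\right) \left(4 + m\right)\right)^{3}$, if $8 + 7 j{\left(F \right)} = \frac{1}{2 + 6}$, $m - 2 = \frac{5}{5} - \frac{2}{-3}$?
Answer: $- \frac{1431435383}{13824} \approx -1.0355 \cdot 10^{5}$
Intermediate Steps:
$m = \frac{11}{3}$ ($m = 2 + \left(\frac{5}{5} - \frac{2}{-3}\right) = 2 + \left(5 \cdot \frac{1}{5} - - \frac{2}{3}\right) = 2 + \left(1 + \frac{2}{3}\right) = 2 + \frac{5}{3} = \frac{11}{3} \approx 3.6667$)
$j{\left(F \right)} = - \frac{9}{8}$ ($j{\left(F \right)} = - \frac{8}{7} + \frac{1}{7 \left(2 + 6\right)} = - \frac{8}{7} + \frac{1}{7 \cdot 8} = - \frac{8}{7} + \frac{1}{7} \cdot \frac{1}{8} = - \frac{8}{7} + \frac{1}{56} = - \frac{9}{8}$)
$r{\left(c \right)} = - \frac{9}{8} - c$
$\left(r{\left(5 \right)} \left(-2 + 3\right) \left(4 + m\right)\right)^{3} = \left(\left(- \frac{9}{8} - 5\right) \left(-2 + 3\right) \left(4 + \frac{11}{3}\right)\right)^{3} = \left(\left(- \frac{9}{8} - 5\right) 1 \cdot \frac{23}{3}\right)^{3} = \left(\left(- \frac{49}{8}\right) \frac{23}{3}\right)^{3} = \left(- \frac{1127}{24}\right)^{3} = - \frac{1431435383}{13824}$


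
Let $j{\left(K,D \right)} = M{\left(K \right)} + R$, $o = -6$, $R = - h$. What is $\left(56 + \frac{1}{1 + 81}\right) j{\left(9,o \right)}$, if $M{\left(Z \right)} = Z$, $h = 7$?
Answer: $\frac{4593}{41} \approx 112.02$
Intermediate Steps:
$R = -7$ ($R = \left(-1\right) 7 = -7$)
$j{\left(K,D \right)} = -7 + K$ ($j{\left(K,D \right)} = K - 7 = -7 + K$)
$\left(56 + \frac{1}{1 + 81}\right) j{\left(9,o \right)} = \left(56 + \frac{1}{1 + 81}\right) \left(-7 + 9\right) = \left(56 + \frac{1}{82}\right) 2 = \frac{4593}{82} \cdot 2 = \frac{4593}{41}$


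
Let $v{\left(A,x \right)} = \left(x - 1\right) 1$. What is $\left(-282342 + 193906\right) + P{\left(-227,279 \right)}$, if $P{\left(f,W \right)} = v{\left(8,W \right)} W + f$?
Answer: $-11101$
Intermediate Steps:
$v{\left(A,x \right)} = -1 + x$ ($v{\left(A,x \right)} = \left(-1 + x\right) 1 = -1 + x$)
$P{\left(f,W \right)} = f + W \left(-1 + W\right)$ ($P{\left(f,W \right)} = \left(-1 + W\right) W + f = W \left(-1 + W\right) + f = f + W \left(-1 + W\right)$)
$\left(-282342 + 193906\right) + P{\left(-227,279 \right)} = \left(-282342 + 193906\right) - \left(227 - 279 \left(-1 + 279\right)\right) = -88436 + \left(-227 + 279 \cdot 278\right) = -88436 + \left(-227 + 77562\right) = -88436 + 77335 = -11101$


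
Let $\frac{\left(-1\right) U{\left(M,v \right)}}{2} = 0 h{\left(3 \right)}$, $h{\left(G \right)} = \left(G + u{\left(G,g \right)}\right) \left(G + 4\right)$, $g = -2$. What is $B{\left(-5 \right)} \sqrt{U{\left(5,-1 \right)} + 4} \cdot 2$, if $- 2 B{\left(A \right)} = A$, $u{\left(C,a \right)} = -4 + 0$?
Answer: $10$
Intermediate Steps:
$u{\left(C,a \right)} = -4$
$B{\left(A \right)} = - \frac{A}{2}$
$h{\left(G \right)} = \left(-4 + G\right) \left(4 + G\right)$ ($h{\left(G \right)} = \left(G - 4\right) \left(G + 4\right) = \left(-4 + G\right) \left(4 + G\right)$)
$U{\left(M,v \right)} = 0$ ($U{\left(M,v \right)} = - 2 \cdot 0 \left(-16 + 3^{2}\right) = - 2 \cdot 0 \left(-16 + 9\right) = - 2 \cdot 0 \left(-7\right) = \left(-2\right) 0 = 0$)
$B{\left(-5 \right)} \sqrt{U{\left(5,-1 \right)} + 4} \cdot 2 = \left(- \frac{1}{2}\right) \left(-5\right) \sqrt{0 + 4} \cdot 2 = \frac{5 \sqrt{4}}{2} \cdot 2 = \frac{5}{2} \cdot 2 \cdot 2 = 5 \cdot 2 = 10$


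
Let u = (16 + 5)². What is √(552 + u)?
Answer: √993 ≈ 31.512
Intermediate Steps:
u = 441 (u = 21² = 441)
√(552 + u) = √(552 + 441) = √993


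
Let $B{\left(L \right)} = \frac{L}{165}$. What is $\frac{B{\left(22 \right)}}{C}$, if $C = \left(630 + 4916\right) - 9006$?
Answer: $- \frac{1}{25950} \approx -3.8536 \cdot 10^{-5}$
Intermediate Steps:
$B{\left(L \right)} = \frac{L}{165}$ ($B{\left(L \right)} = L \frac{1}{165} = \frac{L}{165}$)
$C = -3460$ ($C = 5546 - 9006 = -3460$)
$\frac{B{\left(22 \right)}}{C} = \frac{\frac{1}{165} \cdot 22}{-3460} = \frac{2}{15} \left(- \frac{1}{3460}\right) = - \frac{1}{25950}$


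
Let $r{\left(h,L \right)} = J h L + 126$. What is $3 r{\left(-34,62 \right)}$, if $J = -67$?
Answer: $424086$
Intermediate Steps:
$r{\left(h,L \right)} = 126 - 67 L h$ ($r{\left(h,L \right)} = - 67 h L + 126 = - 67 L h + 126 = 126 - 67 L h$)
$3 r{\left(-34,62 \right)} = 3 \left(126 - 4154 \left(-34\right)\right) = 3 \left(126 + 141236\right) = 3 \cdot 141362 = 424086$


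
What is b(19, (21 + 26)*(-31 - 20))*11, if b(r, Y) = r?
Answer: 209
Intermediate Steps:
b(19, (21 + 26)*(-31 - 20))*11 = 19*11 = 209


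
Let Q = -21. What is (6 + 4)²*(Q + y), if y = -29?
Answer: -5000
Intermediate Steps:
(6 + 4)²*(Q + y) = (6 + 4)²*(-21 - 29) = 10²*(-50) = 100*(-50) = -5000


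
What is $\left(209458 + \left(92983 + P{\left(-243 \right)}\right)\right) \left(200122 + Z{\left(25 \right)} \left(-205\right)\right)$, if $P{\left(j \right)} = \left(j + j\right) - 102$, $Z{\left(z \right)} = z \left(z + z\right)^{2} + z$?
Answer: $-3808631133059$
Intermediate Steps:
$Z{\left(z \right)} = z + 4 z^{3}$ ($Z{\left(z \right)} = z \left(2 z\right)^{2} + z = z 4 z^{2} + z = 4 z^{3} + z = z + 4 z^{3}$)
$P{\left(j \right)} = -102 + 2 j$ ($P{\left(j \right)} = 2 j - 102 = -102 + 2 j$)
$\left(209458 + \left(92983 + P{\left(-243 \right)}\right)\right) \left(200122 + Z{\left(25 \right)} \left(-205\right)\right) = \left(209458 + \left(92983 + \left(-102 + 2 \left(-243\right)\right)\right)\right) \left(200122 + \left(25 + 4 \cdot 25^{3}\right) \left(-205\right)\right) = \left(209458 + \left(92983 - 588\right)\right) \left(200122 + \left(25 + 4 \cdot 15625\right) \left(-205\right)\right) = \left(209458 + \left(92983 - 588\right)\right) \left(200122 + \left(25 + 62500\right) \left(-205\right)\right) = \left(209458 + 92395\right) \left(200122 + 62525 \left(-205\right)\right) = 301853 \left(200122 - 12817625\right) = 301853 \left(-12617503\right) = -3808631133059$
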